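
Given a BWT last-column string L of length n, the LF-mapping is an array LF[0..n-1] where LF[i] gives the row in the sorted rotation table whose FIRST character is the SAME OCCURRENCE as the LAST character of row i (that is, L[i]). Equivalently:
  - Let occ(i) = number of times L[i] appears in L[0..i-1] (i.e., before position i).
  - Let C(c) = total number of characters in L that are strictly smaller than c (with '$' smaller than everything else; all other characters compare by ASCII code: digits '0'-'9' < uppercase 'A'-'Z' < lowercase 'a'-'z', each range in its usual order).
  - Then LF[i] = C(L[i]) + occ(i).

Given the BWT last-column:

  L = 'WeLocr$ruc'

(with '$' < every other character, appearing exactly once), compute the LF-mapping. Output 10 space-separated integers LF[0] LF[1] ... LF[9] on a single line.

Char counts: '$':1, 'L':1, 'W':1, 'c':2, 'e':1, 'o':1, 'r':2, 'u':1
C (first-col start): C('$')=0, C('L')=1, C('W')=2, C('c')=3, C('e')=5, C('o')=6, C('r')=7, C('u')=9
L[0]='W': occ=0, LF[0]=C('W')+0=2+0=2
L[1]='e': occ=0, LF[1]=C('e')+0=5+0=5
L[2]='L': occ=0, LF[2]=C('L')+0=1+0=1
L[3]='o': occ=0, LF[3]=C('o')+0=6+0=6
L[4]='c': occ=0, LF[4]=C('c')+0=3+0=3
L[5]='r': occ=0, LF[5]=C('r')+0=7+0=7
L[6]='$': occ=0, LF[6]=C('$')+0=0+0=0
L[7]='r': occ=1, LF[7]=C('r')+1=7+1=8
L[8]='u': occ=0, LF[8]=C('u')+0=9+0=9
L[9]='c': occ=1, LF[9]=C('c')+1=3+1=4

Answer: 2 5 1 6 3 7 0 8 9 4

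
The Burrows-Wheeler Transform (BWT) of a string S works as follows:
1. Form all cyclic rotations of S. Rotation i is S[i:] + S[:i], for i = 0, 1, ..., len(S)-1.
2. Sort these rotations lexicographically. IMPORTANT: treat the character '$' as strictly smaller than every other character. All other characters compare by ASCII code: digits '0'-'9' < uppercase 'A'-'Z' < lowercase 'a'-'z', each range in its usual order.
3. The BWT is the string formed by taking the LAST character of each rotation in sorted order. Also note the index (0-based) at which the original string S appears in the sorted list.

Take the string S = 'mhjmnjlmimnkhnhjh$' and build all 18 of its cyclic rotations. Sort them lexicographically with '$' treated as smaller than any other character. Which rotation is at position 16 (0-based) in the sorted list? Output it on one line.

All 18 rotations (rotation i = S[i:]+S[:i]):
  rot[0] = mhjmnjlmimnkhnhjh$
  rot[1] = hjmnjlmimnkhnhjh$m
  rot[2] = jmnjlmimnkhnhjh$mh
  rot[3] = mnjlmimnkhnhjh$mhj
  rot[4] = njlmimnkhnhjh$mhjm
  rot[5] = jlmimnkhnhjh$mhjmn
  rot[6] = lmimnkhnhjh$mhjmnj
  rot[7] = mimnkhnhjh$mhjmnjl
  rot[8] = imnkhnhjh$mhjmnjlm
  rot[9] = mnkhnhjh$mhjmnjlmi
  rot[10] = nkhnhjh$mhjmnjlmim
  rot[11] = khnhjh$mhjmnjlmimn
  rot[12] = hnhjh$mhjmnjlmimnk
  rot[13] = nhjh$mhjmnjlmimnkh
  rot[14] = hjh$mhjmnjlmimnkhn
  rot[15] = jh$mhjmnjlmimnkhnh
  rot[16] = h$mhjmnjlmimnkhnhj
  rot[17] = $mhjmnjlmimnkhnhjh
Sorted (with $ < everything):
  sorted[0] = $mhjmnjlmimnkhnhjh
  sorted[1] = h$mhjmnjlmimnkhnhj
  sorted[2] = hjh$mhjmnjlmimnkhn
  sorted[3] = hjmnjlmimnkhnhjh$m
  sorted[4] = hnhjh$mhjmnjlmimnk
  sorted[5] = imnkhnhjh$mhjmnjlm
  sorted[6] = jh$mhjmnjlmimnkhnh
  sorted[7] = jlmimnkhnhjh$mhjmn
  sorted[8] = jmnjlmimnkhnhjh$mh
  sorted[9] = khnhjh$mhjmnjlmimn
  sorted[10] = lmimnkhnhjh$mhjmnj
  sorted[11] = mhjmnjlmimnkhnhjh$
  sorted[12] = mimnkhnhjh$mhjmnjl
  sorted[13] = mnjlmimnkhnhjh$mhj
  sorted[14] = mnkhnhjh$mhjmnjlmi
  sorted[15] = nhjh$mhjmnjlmimnkh
  sorted[16] = njlmimnkhnhjh$mhjm
  sorted[17] = nkhnhjh$mhjmnjlmim
sorted[16] = njlmimnkhnhjh$mhjm

Answer: njlmimnkhnhjh$mhjm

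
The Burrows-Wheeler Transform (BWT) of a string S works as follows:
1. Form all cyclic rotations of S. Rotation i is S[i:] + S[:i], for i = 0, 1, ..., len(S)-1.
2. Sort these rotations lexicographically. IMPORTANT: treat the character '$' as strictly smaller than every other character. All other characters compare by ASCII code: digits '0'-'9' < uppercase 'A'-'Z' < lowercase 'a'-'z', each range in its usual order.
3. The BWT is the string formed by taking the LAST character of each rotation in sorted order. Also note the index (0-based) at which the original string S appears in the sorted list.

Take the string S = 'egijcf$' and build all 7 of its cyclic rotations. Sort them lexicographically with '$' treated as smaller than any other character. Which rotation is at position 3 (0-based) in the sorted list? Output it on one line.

All 7 rotations (rotation i = S[i:]+S[:i]):
  rot[0] = egijcf$
  rot[1] = gijcf$e
  rot[2] = ijcf$eg
  rot[3] = jcf$egi
  rot[4] = cf$egij
  rot[5] = f$egijc
  rot[6] = $egijcf
Sorted (with $ < everything):
  sorted[0] = $egijcf
  sorted[1] = cf$egij
  sorted[2] = egijcf$
  sorted[3] = f$egijc
  sorted[4] = gijcf$e
  sorted[5] = ijcf$eg
  sorted[6] = jcf$egi
sorted[3] = f$egijc

Answer: f$egijc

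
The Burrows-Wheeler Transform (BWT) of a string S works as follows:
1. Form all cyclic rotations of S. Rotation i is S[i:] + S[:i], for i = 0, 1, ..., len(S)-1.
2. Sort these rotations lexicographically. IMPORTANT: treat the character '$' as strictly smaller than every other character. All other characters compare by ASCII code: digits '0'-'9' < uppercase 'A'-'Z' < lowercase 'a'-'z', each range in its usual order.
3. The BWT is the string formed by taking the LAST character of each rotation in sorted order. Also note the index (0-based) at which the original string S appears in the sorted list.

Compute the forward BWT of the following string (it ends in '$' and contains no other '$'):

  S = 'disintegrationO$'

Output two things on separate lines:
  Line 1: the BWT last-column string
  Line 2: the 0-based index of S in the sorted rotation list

All 16 rotations (rotation i = S[i:]+S[:i]):
  rot[0] = disintegrationO$
  rot[1] = isintegrationO$d
  rot[2] = sintegrationO$di
  rot[3] = integrationO$dis
  rot[4] = ntegrationO$disi
  rot[5] = tegrationO$disin
  rot[6] = egrationO$disint
  rot[7] = grationO$disinte
  rot[8] = rationO$disinteg
  rot[9] = ationO$disintegr
  rot[10] = tionO$disintegra
  rot[11] = ionO$disintegrat
  rot[12] = onO$disintegrati
  rot[13] = nO$disintegratio
  rot[14] = O$disintegration
  rot[15] = $disintegrationO
Sorted (with $ < everything):
  sorted[0] = $disintegrationO  (last char: 'O')
  sorted[1] = O$disintegration  (last char: 'n')
  sorted[2] = ationO$disintegr  (last char: 'r')
  sorted[3] = disintegrationO$  (last char: '$')
  sorted[4] = egrationO$disint  (last char: 't')
  sorted[5] = grationO$disinte  (last char: 'e')
  sorted[6] = integrationO$dis  (last char: 's')
  sorted[7] = ionO$disintegrat  (last char: 't')
  sorted[8] = isintegrationO$d  (last char: 'd')
  sorted[9] = nO$disintegratio  (last char: 'o')
  sorted[10] = ntegrationO$disi  (last char: 'i')
  sorted[11] = onO$disintegrati  (last char: 'i')
  sorted[12] = rationO$disinteg  (last char: 'g')
  sorted[13] = sintegrationO$di  (last char: 'i')
  sorted[14] = tegrationO$disin  (last char: 'n')
  sorted[15] = tionO$disintegra  (last char: 'a')
Last column: Onr$testdoiigina
Original string S is at sorted index 3

Answer: Onr$testdoiigina
3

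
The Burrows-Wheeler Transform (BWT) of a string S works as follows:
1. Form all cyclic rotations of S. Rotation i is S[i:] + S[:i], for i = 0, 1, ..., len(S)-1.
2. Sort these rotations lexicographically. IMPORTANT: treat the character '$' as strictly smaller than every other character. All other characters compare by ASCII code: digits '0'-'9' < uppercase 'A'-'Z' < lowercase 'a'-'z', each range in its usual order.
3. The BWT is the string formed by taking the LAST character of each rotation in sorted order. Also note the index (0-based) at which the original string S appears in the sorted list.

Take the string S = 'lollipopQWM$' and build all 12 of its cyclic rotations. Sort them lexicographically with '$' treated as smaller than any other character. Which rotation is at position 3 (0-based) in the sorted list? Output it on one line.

Answer: WM$lollipopQ

Derivation:
All 12 rotations (rotation i = S[i:]+S[:i]):
  rot[0] = lollipopQWM$
  rot[1] = ollipopQWM$l
  rot[2] = llipopQWM$lo
  rot[3] = lipopQWM$lol
  rot[4] = ipopQWM$loll
  rot[5] = popQWM$lolli
  rot[6] = opQWM$lollip
  rot[7] = pQWM$lollipo
  rot[8] = QWM$lollipop
  rot[9] = WM$lollipopQ
  rot[10] = M$lollipopQW
  rot[11] = $lollipopQWM
Sorted (with $ < everything):
  sorted[0] = $lollipopQWM
  sorted[1] = M$lollipopQW
  sorted[2] = QWM$lollipop
  sorted[3] = WM$lollipopQ
  sorted[4] = ipopQWM$loll
  sorted[5] = lipopQWM$lol
  sorted[6] = llipopQWM$lo
  sorted[7] = lollipopQWM$
  sorted[8] = ollipopQWM$l
  sorted[9] = opQWM$lollip
  sorted[10] = pQWM$lollipo
  sorted[11] = popQWM$lolli
sorted[3] = WM$lollipopQ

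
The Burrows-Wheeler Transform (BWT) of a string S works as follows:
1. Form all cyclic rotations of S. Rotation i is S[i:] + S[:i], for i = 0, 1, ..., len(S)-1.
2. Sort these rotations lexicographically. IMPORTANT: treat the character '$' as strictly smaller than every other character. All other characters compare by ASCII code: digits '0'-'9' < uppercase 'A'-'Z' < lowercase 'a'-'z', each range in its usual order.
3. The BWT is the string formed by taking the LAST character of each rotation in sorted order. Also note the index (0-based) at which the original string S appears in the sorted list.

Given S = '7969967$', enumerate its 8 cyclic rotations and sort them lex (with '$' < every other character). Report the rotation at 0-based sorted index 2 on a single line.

All 8 rotations (rotation i = S[i:]+S[:i]):
  rot[0] = 7969967$
  rot[1] = 969967$7
  rot[2] = 69967$79
  rot[3] = 9967$796
  rot[4] = 967$7969
  rot[5] = 67$79699
  rot[6] = 7$796996
  rot[7] = $7969967
Sorted (with $ < everything):
  sorted[0] = $7969967
  sorted[1] = 67$79699
  sorted[2] = 69967$79
  sorted[3] = 7$796996
  sorted[4] = 7969967$
  sorted[5] = 967$7969
  sorted[6] = 969967$7
  sorted[7] = 9967$796
sorted[2] = 69967$79

Answer: 69967$79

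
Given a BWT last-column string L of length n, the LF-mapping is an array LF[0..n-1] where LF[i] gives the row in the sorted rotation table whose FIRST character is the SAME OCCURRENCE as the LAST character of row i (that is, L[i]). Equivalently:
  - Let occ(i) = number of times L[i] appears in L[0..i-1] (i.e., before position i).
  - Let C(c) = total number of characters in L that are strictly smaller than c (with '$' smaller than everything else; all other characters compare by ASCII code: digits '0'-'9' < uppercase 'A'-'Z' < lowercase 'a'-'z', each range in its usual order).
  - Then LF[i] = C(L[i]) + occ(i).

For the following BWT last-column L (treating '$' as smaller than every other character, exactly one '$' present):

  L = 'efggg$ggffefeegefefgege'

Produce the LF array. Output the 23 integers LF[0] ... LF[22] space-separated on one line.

Char counts: '$':1, 'e':8, 'f':6, 'g':8
C (first-col start): C('$')=0, C('e')=1, C('f')=9, C('g')=15
L[0]='e': occ=0, LF[0]=C('e')+0=1+0=1
L[1]='f': occ=0, LF[1]=C('f')+0=9+0=9
L[2]='g': occ=0, LF[2]=C('g')+0=15+0=15
L[3]='g': occ=1, LF[3]=C('g')+1=15+1=16
L[4]='g': occ=2, LF[4]=C('g')+2=15+2=17
L[5]='$': occ=0, LF[5]=C('$')+0=0+0=0
L[6]='g': occ=3, LF[6]=C('g')+3=15+3=18
L[7]='g': occ=4, LF[7]=C('g')+4=15+4=19
L[8]='f': occ=1, LF[8]=C('f')+1=9+1=10
L[9]='f': occ=2, LF[9]=C('f')+2=9+2=11
L[10]='e': occ=1, LF[10]=C('e')+1=1+1=2
L[11]='f': occ=3, LF[11]=C('f')+3=9+3=12
L[12]='e': occ=2, LF[12]=C('e')+2=1+2=3
L[13]='e': occ=3, LF[13]=C('e')+3=1+3=4
L[14]='g': occ=5, LF[14]=C('g')+5=15+5=20
L[15]='e': occ=4, LF[15]=C('e')+4=1+4=5
L[16]='f': occ=4, LF[16]=C('f')+4=9+4=13
L[17]='e': occ=5, LF[17]=C('e')+5=1+5=6
L[18]='f': occ=5, LF[18]=C('f')+5=9+5=14
L[19]='g': occ=6, LF[19]=C('g')+6=15+6=21
L[20]='e': occ=6, LF[20]=C('e')+6=1+6=7
L[21]='g': occ=7, LF[21]=C('g')+7=15+7=22
L[22]='e': occ=7, LF[22]=C('e')+7=1+7=8

Answer: 1 9 15 16 17 0 18 19 10 11 2 12 3 4 20 5 13 6 14 21 7 22 8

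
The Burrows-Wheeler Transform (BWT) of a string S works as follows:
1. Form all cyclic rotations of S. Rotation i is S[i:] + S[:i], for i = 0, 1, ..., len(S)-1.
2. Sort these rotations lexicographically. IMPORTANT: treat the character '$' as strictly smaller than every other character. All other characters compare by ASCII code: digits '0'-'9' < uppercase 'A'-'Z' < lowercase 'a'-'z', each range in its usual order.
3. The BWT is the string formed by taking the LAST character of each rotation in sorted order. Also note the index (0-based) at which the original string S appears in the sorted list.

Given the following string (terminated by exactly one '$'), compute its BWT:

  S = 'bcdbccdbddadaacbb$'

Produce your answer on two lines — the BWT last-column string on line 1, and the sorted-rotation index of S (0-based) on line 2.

Answer: bdadbcd$dabbcadccb
7

Derivation:
All 18 rotations (rotation i = S[i:]+S[:i]):
  rot[0] = bcdbccdbddadaacbb$
  rot[1] = cdbccdbddadaacbb$b
  rot[2] = dbccdbddadaacbb$bc
  rot[3] = bccdbddadaacbb$bcd
  rot[4] = ccdbddadaacbb$bcdb
  rot[5] = cdbddadaacbb$bcdbc
  rot[6] = dbddadaacbb$bcdbcc
  rot[7] = bddadaacbb$bcdbccd
  rot[8] = ddadaacbb$bcdbccdb
  rot[9] = dadaacbb$bcdbccdbd
  rot[10] = adaacbb$bcdbccdbdd
  rot[11] = daacbb$bcdbccdbdda
  rot[12] = aacbb$bcdbccdbddad
  rot[13] = acbb$bcdbccdbddada
  rot[14] = cbb$bcdbccdbddadaa
  rot[15] = bb$bcdbccdbddadaac
  rot[16] = b$bcdbccdbddadaacb
  rot[17] = $bcdbccdbddadaacbb
Sorted (with $ < everything):
  sorted[0] = $bcdbccdbddadaacbb  (last char: 'b')
  sorted[1] = aacbb$bcdbccdbddad  (last char: 'd')
  sorted[2] = acbb$bcdbccdbddada  (last char: 'a')
  sorted[3] = adaacbb$bcdbccdbdd  (last char: 'd')
  sorted[4] = b$bcdbccdbddadaacb  (last char: 'b')
  sorted[5] = bb$bcdbccdbddadaac  (last char: 'c')
  sorted[6] = bccdbddadaacbb$bcd  (last char: 'd')
  sorted[7] = bcdbccdbddadaacbb$  (last char: '$')
  sorted[8] = bddadaacbb$bcdbccd  (last char: 'd')
  sorted[9] = cbb$bcdbccdbddadaa  (last char: 'a')
  sorted[10] = ccdbddadaacbb$bcdb  (last char: 'b')
  sorted[11] = cdbccdbddadaacbb$b  (last char: 'b')
  sorted[12] = cdbddadaacbb$bcdbc  (last char: 'c')
  sorted[13] = daacbb$bcdbccdbdda  (last char: 'a')
  sorted[14] = dadaacbb$bcdbccdbd  (last char: 'd')
  sorted[15] = dbccdbddadaacbb$bc  (last char: 'c')
  sorted[16] = dbddadaacbb$bcdbcc  (last char: 'c')
  sorted[17] = ddadaacbb$bcdbccdb  (last char: 'b')
Last column: bdadbcd$dabbcadccb
Original string S is at sorted index 7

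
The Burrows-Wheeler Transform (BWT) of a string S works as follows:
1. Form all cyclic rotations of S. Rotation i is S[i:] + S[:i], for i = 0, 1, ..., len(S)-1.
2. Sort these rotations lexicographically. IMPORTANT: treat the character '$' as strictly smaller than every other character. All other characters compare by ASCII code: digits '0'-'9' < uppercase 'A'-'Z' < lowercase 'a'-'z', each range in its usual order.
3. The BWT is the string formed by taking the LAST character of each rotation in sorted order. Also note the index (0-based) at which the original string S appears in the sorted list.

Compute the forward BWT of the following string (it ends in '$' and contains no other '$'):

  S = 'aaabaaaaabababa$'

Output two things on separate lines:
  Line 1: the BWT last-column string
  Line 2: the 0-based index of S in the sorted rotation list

All 16 rotations (rotation i = S[i:]+S[:i]):
  rot[0] = aaabaaaaabababa$
  rot[1] = aabaaaaabababa$a
  rot[2] = abaaaaabababa$aa
  rot[3] = baaaaabababa$aaa
  rot[4] = aaaaabababa$aaab
  rot[5] = aaaabababa$aaaba
  rot[6] = aaabababa$aaabaa
  rot[7] = aabababa$aaabaaa
  rot[8] = abababa$aaabaaaa
  rot[9] = bababa$aaabaaaaa
  rot[10] = ababa$aaabaaaaab
  rot[11] = baba$aaabaaaaaba
  rot[12] = aba$aaabaaaaabab
  rot[13] = ba$aaabaaaaababa
  rot[14] = a$aaabaaaaababab
  rot[15] = $aaabaaaaabababa
Sorted (with $ < everything):
  sorted[0] = $aaabaaaaabababa  (last char: 'a')
  sorted[1] = a$aaabaaaaababab  (last char: 'b')
  sorted[2] = aaaaabababa$aaab  (last char: 'b')
  sorted[3] = aaaabababa$aaaba  (last char: 'a')
  sorted[4] = aaabaaaaabababa$  (last char: '$')
  sorted[5] = aaabababa$aaabaa  (last char: 'a')
  sorted[6] = aabaaaaabababa$a  (last char: 'a')
  sorted[7] = aabababa$aaabaaa  (last char: 'a')
  sorted[8] = aba$aaabaaaaabab  (last char: 'b')
  sorted[9] = abaaaaabababa$aa  (last char: 'a')
  sorted[10] = ababa$aaabaaaaab  (last char: 'b')
  sorted[11] = abababa$aaabaaaa  (last char: 'a')
  sorted[12] = ba$aaabaaaaababa  (last char: 'a')
  sorted[13] = baaaaabababa$aaa  (last char: 'a')
  sorted[14] = baba$aaabaaaaaba  (last char: 'a')
  sorted[15] = bababa$aaabaaaaa  (last char: 'a')
Last column: abba$aaababaaaaa
Original string S is at sorted index 4

Answer: abba$aaababaaaaa
4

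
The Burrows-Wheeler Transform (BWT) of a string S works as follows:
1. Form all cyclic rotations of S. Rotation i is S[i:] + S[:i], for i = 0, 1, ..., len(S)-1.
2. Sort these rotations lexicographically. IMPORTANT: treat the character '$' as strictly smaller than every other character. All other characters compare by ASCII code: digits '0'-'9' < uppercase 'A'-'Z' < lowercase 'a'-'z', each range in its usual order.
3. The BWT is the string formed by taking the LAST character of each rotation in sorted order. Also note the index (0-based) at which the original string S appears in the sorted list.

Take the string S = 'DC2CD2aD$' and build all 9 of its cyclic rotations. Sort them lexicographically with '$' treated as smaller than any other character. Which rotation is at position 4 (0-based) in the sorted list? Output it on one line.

Answer: CD2aD$DC2

Derivation:
All 9 rotations (rotation i = S[i:]+S[:i]):
  rot[0] = DC2CD2aD$
  rot[1] = C2CD2aD$D
  rot[2] = 2CD2aD$DC
  rot[3] = CD2aD$DC2
  rot[4] = D2aD$DC2C
  rot[5] = 2aD$DC2CD
  rot[6] = aD$DC2CD2
  rot[7] = D$DC2CD2a
  rot[8] = $DC2CD2aD
Sorted (with $ < everything):
  sorted[0] = $DC2CD2aD
  sorted[1] = 2CD2aD$DC
  sorted[2] = 2aD$DC2CD
  sorted[3] = C2CD2aD$D
  sorted[4] = CD2aD$DC2
  sorted[5] = D$DC2CD2a
  sorted[6] = D2aD$DC2C
  sorted[7] = DC2CD2aD$
  sorted[8] = aD$DC2CD2
sorted[4] = CD2aD$DC2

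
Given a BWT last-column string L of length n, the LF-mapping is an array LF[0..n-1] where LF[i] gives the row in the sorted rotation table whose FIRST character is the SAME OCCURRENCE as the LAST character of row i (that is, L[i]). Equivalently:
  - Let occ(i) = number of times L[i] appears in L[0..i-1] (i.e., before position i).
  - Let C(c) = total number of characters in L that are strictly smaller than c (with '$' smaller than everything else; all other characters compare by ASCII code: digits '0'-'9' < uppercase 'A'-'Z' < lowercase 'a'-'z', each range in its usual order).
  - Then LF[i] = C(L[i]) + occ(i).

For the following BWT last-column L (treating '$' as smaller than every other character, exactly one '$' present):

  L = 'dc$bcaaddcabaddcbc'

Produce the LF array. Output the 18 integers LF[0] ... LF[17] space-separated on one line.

Char counts: '$':1, 'a':4, 'b':3, 'c':5, 'd':5
C (first-col start): C('$')=0, C('a')=1, C('b')=5, C('c')=8, C('d')=13
L[0]='d': occ=0, LF[0]=C('d')+0=13+0=13
L[1]='c': occ=0, LF[1]=C('c')+0=8+0=8
L[2]='$': occ=0, LF[2]=C('$')+0=0+0=0
L[3]='b': occ=0, LF[3]=C('b')+0=5+0=5
L[4]='c': occ=1, LF[4]=C('c')+1=8+1=9
L[5]='a': occ=0, LF[5]=C('a')+0=1+0=1
L[6]='a': occ=1, LF[6]=C('a')+1=1+1=2
L[7]='d': occ=1, LF[7]=C('d')+1=13+1=14
L[8]='d': occ=2, LF[8]=C('d')+2=13+2=15
L[9]='c': occ=2, LF[9]=C('c')+2=8+2=10
L[10]='a': occ=2, LF[10]=C('a')+2=1+2=3
L[11]='b': occ=1, LF[11]=C('b')+1=5+1=6
L[12]='a': occ=3, LF[12]=C('a')+3=1+3=4
L[13]='d': occ=3, LF[13]=C('d')+3=13+3=16
L[14]='d': occ=4, LF[14]=C('d')+4=13+4=17
L[15]='c': occ=3, LF[15]=C('c')+3=8+3=11
L[16]='b': occ=2, LF[16]=C('b')+2=5+2=7
L[17]='c': occ=4, LF[17]=C('c')+4=8+4=12

Answer: 13 8 0 5 9 1 2 14 15 10 3 6 4 16 17 11 7 12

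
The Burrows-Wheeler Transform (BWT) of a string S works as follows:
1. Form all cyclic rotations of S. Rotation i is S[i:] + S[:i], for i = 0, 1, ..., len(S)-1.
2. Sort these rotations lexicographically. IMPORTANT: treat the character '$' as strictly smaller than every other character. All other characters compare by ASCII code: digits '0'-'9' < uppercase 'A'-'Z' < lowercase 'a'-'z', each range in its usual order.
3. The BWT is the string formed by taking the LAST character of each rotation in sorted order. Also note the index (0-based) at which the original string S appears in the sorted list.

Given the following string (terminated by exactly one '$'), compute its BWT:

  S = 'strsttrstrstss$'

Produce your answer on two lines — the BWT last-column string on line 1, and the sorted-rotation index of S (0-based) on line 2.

Answer: stttstr$rrtssss
7

Derivation:
All 15 rotations (rotation i = S[i:]+S[:i]):
  rot[0] = strsttrstrstss$
  rot[1] = trsttrstrstss$s
  rot[2] = rsttrstrstss$st
  rot[3] = sttrstrstss$str
  rot[4] = ttrstrstss$strs
  rot[5] = trstrstss$strst
  rot[6] = rstrstss$strstt
  rot[7] = strstss$strsttr
  rot[8] = trstss$strsttrs
  rot[9] = rstss$strsttrst
  rot[10] = stss$strsttrstr
  rot[11] = tss$strsttrstrs
  rot[12] = ss$strsttrstrst
  rot[13] = s$strsttrstrsts
  rot[14] = $strsttrstrstss
Sorted (with $ < everything):
  sorted[0] = $strsttrstrstss  (last char: 's')
  sorted[1] = rstrstss$strstt  (last char: 't')
  sorted[2] = rstss$strsttrst  (last char: 't')
  sorted[3] = rsttrstrstss$st  (last char: 't')
  sorted[4] = s$strsttrstrsts  (last char: 's')
  sorted[5] = ss$strsttrstrst  (last char: 't')
  sorted[6] = strstss$strsttr  (last char: 'r')
  sorted[7] = strsttrstrstss$  (last char: '$')
  sorted[8] = stss$strsttrstr  (last char: 'r')
  sorted[9] = sttrstrstss$str  (last char: 'r')
  sorted[10] = trstrstss$strst  (last char: 't')
  sorted[11] = trstss$strsttrs  (last char: 's')
  sorted[12] = trsttrstrstss$s  (last char: 's')
  sorted[13] = tss$strsttrstrs  (last char: 's')
  sorted[14] = ttrstrstss$strs  (last char: 's')
Last column: stttstr$rrtssss
Original string S is at sorted index 7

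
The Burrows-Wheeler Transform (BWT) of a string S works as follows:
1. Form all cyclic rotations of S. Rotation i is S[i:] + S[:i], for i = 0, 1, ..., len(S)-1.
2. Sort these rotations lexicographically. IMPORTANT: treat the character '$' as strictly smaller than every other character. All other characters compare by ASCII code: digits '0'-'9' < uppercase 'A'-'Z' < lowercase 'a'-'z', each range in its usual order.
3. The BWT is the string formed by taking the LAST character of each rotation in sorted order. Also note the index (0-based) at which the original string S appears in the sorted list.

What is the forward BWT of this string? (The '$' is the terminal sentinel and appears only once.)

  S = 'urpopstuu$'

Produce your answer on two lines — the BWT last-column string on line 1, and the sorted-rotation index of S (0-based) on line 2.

All 10 rotations (rotation i = S[i:]+S[:i]):
  rot[0] = urpopstuu$
  rot[1] = rpopstuu$u
  rot[2] = popstuu$ur
  rot[3] = opstuu$urp
  rot[4] = pstuu$urpo
  rot[5] = stuu$urpop
  rot[6] = tuu$urpops
  rot[7] = uu$urpopst
  rot[8] = u$urpopstu
  rot[9] = $urpopstuu
Sorted (with $ < everything):
  sorted[0] = $urpopstuu  (last char: 'u')
  sorted[1] = opstuu$urp  (last char: 'p')
  sorted[2] = popstuu$ur  (last char: 'r')
  sorted[3] = pstuu$urpo  (last char: 'o')
  sorted[4] = rpopstuu$u  (last char: 'u')
  sorted[5] = stuu$urpop  (last char: 'p')
  sorted[6] = tuu$urpops  (last char: 's')
  sorted[7] = u$urpopstu  (last char: 'u')
  sorted[8] = urpopstuu$  (last char: '$')
  sorted[9] = uu$urpopst  (last char: 't')
Last column: uproupsu$t
Original string S is at sorted index 8

Answer: uproupsu$t
8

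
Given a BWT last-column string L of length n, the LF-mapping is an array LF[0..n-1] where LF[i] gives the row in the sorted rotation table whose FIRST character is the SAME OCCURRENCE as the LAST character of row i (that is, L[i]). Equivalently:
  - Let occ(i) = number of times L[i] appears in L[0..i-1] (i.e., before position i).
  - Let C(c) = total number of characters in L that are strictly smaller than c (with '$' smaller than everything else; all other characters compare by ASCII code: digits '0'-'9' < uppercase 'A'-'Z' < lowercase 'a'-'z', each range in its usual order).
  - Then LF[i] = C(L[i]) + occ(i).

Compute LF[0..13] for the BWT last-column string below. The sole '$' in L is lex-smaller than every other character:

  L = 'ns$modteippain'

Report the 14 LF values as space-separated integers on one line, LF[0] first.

Answer: 7 12 0 6 9 2 13 3 4 10 11 1 5 8

Derivation:
Char counts: '$':1, 'a':1, 'd':1, 'e':1, 'i':2, 'm':1, 'n':2, 'o':1, 'p':2, 's':1, 't':1
C (first-col start): C('$')=0, C('a')=1, C('d')=2, C('e')=3, C('i')=4, C('m')=6, C('n')=7, C('o')=9, C('p')=10, C('s')=12, C('t')=13
L[0]='n': occ=0, LF[0]=C('n')+0=7+0=7
L[1]='s': occ=0, LF[1]=C('s')+0=12+0=12
L[2]='$': occ=0, LF[2]=C('$')+0=0+0=0
L[3]='m': occ=0, LF[3]=C('m')+0=6+0=6
L[4]='o': occ=0, LF[4]=C('o')+0=9+0=9
L[5]='d': occ=0, LF[5]=C('d')+0=2+0=2
L[6]='t': occ=0, LF[6]=C('t')+0=13+0=13
L[7]='e': occ=0, LF[7]=C('e')+0=3+0=3
L[8]='i': occ=0, LF[8]=C('i')+0=4+0=4
L[9]='p': occ=0, LF[9]=C('p')+0=10+0=10
L[10]='p': occ=1, LF[10]=C('p')+1=10+1=11
L[11]='a': occ=0, LF[11]=C('a')+0=1+0=1
L[12]='i': occ=1, LF[12]=C('i')+1=4+1=5
L[13]='n': occ=1, LF[13]=C('n')+1=7+1=8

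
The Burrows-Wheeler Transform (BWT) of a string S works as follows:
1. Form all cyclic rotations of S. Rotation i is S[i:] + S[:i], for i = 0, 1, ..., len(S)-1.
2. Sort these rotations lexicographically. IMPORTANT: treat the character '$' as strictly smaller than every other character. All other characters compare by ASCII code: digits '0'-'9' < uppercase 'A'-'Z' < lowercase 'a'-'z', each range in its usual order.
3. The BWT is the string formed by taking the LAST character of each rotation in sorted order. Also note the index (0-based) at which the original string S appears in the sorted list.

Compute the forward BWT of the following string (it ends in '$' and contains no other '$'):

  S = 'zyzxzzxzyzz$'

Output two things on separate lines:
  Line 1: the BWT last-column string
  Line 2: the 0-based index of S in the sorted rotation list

All 12 rotations (rotation i = S[i:]+S[:i]):
  rot[0] = zyzxzzxzyzz$
  rot[1] = yzxzzxzyzz$z
  rot[2] = zxzzxzyzz$zy
  rot[3] = xzzxzyzz$zyz
  rot[4] = zzxzyzz$zyzx
  rot[5] = zxzyzz$zyzxz
  rot[6] = xzyzz$zyzxzz
  rot[7] = zyzz$zyzxzzx
  rot[8] = yzz$zyzxzzxz
  rot[9] = zz$zyzxzzxzy
  rot[10] = z$zyzxzzxzyz
  rot[11] = $zyzxzzxzyzz
Sorted (with $ < everything):
  sorted[0] = $zyzxzzxzyzz  (last char: 'z')
  sorted[1] = xzyzz$zyzxzz  (last char: 'z')
  sorted[2] = xzzxzyzz$zyz  (last char: 'z')
  sorted[3] = yzxzzxzyzz$z  (last char: 'z')
  sorted[4] = yzz$zyzxzzxz  (last char: 'z')
  sorted[5] = z$zyzxzzxzyz  (last char: 'z')
  sorted[6] = zxzyzz$zyzxz  (last char: 'z')
  sorted[7] = zxzzxzyzz$zy  (last char: 'y')
  sorted[8] = zyzxzzxzyzz$  (last char: '$')
  sorted[9] = zyzz$zyzxzzx  (last char: 'x')
  sorted[10] = zz$zyzxzzxzy  (last char: 'y')
  sorted[11] = zzxzyzz$zyzx  (last char: 'x')
Last column: zzzzzzzy$xyx
Original string S is at sorted index 8

Answer: zzzzzzzy$xyx
8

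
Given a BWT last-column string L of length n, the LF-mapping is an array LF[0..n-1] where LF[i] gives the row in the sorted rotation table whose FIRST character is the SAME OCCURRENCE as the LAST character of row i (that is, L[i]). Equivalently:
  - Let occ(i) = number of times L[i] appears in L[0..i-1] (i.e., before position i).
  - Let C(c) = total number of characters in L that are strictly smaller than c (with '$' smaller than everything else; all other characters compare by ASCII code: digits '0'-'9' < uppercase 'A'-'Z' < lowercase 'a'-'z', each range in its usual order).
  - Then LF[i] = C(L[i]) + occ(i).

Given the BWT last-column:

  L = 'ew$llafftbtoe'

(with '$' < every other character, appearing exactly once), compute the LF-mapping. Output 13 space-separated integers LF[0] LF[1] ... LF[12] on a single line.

Char counts: '$':1, 'a':1, 'b':1, 'e':2, 'f':2, 'l':2, 'o':1, 't':2, 'w':1
C (first-col start): C('$')=0, C('a')=1, C('b')=2, C('e')=3, C('f')=5, C('l')=7, C('o')=9, C('t')=10, C('w')=12
L[0]='e': occ=0, LF[0]=C('e')+0=3+0=3
L[1]='w': occ=0, LF[1]=C('w')+0=12+0=12
L[2]='$': occ=0, LF[2]=C('$')+0=0+0=0
L[3]='l': occ=0, LF[3]=C('l')+0=7+0=7
L[4]='l': occ=1, LF[4]=C('l')+1=7+1=8
L[5]='a': occ=0, LF[5]=C('a')+0=1+0=1
L[6]='f': occ=0, LF[6]=C('f')+0=5+0=5
L[7]='f': occ=1, LF[7]=C('f')+1=5+1=6
L[8]='t': occ=0, LF[8]=C('t')+0=10+0=10
L[9]='b': occ=0, LF[9]=C('b')+0=2+0=2
L[10]='t': occ=1, LF[10]=C('t')+1=10+1=11
L[11]='o': occ=0, LF[11]=C('o')+0=9+0=9
L[12]='e': occ=1, LF[12]=C('e')+1=3+1=4

Answer: 3 12 0 7 8 1 5 6 10 2 11 9 4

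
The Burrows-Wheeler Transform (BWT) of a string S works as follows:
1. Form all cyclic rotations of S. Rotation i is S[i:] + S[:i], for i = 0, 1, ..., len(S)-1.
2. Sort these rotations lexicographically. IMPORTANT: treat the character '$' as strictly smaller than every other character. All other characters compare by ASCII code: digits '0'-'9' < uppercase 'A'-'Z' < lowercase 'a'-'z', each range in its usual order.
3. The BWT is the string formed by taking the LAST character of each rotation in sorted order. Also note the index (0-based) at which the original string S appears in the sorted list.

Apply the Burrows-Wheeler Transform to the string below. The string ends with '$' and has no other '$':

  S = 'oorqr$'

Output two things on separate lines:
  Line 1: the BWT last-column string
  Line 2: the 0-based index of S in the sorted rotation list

All 6 rotations (rotation i = S[i:]+S[:i]):
  rot[0] = oorqr$
  rot[1] = orqr$o
  rot[2] = rqr$oo
  rot[3] = qr$oor
  rot[4] = r$oorq
  rot[5] = $oorqr
Sorted (with $ < everything):
  sorted[0] = $oorqr  (last char: 'r')
  sorted[1] = oorqr$  (last char: '$')
  sorted[2] = orqr$o  (last char: 'o')
  sorted[3] = qr$oor  (last char: 'r')
  sorted[4] = r$oorq  (last char: 'q')
  sorted[5] = rqr$oo  (last char: 'o')
Last column: r$orqo
Original string S is at sorted index 1

Answer: r$orqo
1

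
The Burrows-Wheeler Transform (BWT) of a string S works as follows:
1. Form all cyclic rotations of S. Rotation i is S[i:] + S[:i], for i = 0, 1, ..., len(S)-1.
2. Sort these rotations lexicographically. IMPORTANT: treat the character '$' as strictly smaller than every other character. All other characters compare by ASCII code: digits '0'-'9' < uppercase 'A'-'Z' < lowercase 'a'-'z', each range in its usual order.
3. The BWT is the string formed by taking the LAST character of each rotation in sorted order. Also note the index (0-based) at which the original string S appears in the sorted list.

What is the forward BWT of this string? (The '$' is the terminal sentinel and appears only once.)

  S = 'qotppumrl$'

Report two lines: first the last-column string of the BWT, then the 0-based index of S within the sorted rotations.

All 10 rotations (rotation i = S[i:]+S[:i]):
  rot[0] = qotppumrl$
  rot[1] = otppumrl$q
  rot[2] = tppumrl$qo
  rot[3] = ppumrl$qot
  rot[4] = pumrl$qotp
  rot[5] = umrl$qotpp
  rot[6] = mrl$qotppu
  rot[7] = rl$qotppum
  rot[8] = l$qotppumr
  rot[9] = $qotppumrl
Sorted (with $ < everything):
  sorted[0] = $qotppumrl  (last char: 'l')
  sorted[1] = l$qotppumr  (last char: 'r')
  sorted[2] = mrl$qotppu  (last char: 'u')
  sorted[3] = otppumrl$q  (last char: 'q')
  sorted[4] = ppumrl$qot  (last char: 't')
  sorted[5] = pumrl$qotp  (last char: 'p')
  sorted[6] = qotppumrl$  (last char: '$')
  sorted[7] = rl$qotppum  (last char: 'm')
  sorted[8] = tppumrl$qo  (last char: 'o')
  sorted[9] = umrl$qotpp  (last char: 'p')
Last column: lruqtp$mop
Original string S is at sorted index 6

Answer: lruqtp$mop
6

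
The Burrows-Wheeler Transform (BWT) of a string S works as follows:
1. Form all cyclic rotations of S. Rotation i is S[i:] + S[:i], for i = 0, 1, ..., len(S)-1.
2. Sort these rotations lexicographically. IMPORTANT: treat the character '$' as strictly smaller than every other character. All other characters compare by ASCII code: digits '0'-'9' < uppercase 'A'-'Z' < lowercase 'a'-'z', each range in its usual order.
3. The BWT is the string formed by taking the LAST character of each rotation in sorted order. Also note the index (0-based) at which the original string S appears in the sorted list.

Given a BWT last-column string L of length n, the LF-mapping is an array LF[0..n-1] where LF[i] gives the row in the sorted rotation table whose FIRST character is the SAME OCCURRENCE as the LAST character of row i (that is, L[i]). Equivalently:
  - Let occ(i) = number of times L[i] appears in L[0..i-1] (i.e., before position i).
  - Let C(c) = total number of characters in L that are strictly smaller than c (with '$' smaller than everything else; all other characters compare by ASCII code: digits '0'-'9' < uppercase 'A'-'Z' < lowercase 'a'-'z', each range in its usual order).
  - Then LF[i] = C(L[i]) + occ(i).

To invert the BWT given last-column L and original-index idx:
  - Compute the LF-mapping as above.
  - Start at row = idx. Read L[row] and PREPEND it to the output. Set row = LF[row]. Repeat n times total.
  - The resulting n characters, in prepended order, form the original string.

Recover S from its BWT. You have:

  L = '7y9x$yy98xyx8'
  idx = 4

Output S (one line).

LF mapping: 1 9 4 6 0 10 11 5 2 7 12 8 3
Walk LF starting at row 4, prepending L[row]:
  step 1: row=4, L[4]='$', prepend. Next row=LF[4]=0
  step 2: row=0, L[0]='7', prepend. Next row=LF[0]=1
  step 3: row=1, L[1]='y', prepend. Next row=LF[1]=9
  step 4: row=9, L[9]='x', prepend. Next row=LF[9]=7
  step 5: row=7, L[7]='9', prepend. Next row=LF[7]=5
  step 6: row=5, L[5]='y', prepend. Next row=LF[5]=10
  step 7: row=10, L[10]='y', prepend. Next row=LF[10]=12
  step 8: row=12, L[12]='8', prepend. Next row=LF[12]=3
  step 9: row=3, L[3]='x', prepend. Next row=LF[3]=6
  step 10: row=6, L[6]='y', prepend. Next row=LF[6]=11
  step 11: row=11, L[11]='x', prepend. Next row=LF[11]=8
  step 12: row=8, L[8]='8', prepend. Next row=LF[8]=2
  step 13: row=2, L[2]='9', prepend. Next row=LF[2]=4
Reversed output: 98xyx8yy9xy7$

Answer: 98xyx8yy9xy7$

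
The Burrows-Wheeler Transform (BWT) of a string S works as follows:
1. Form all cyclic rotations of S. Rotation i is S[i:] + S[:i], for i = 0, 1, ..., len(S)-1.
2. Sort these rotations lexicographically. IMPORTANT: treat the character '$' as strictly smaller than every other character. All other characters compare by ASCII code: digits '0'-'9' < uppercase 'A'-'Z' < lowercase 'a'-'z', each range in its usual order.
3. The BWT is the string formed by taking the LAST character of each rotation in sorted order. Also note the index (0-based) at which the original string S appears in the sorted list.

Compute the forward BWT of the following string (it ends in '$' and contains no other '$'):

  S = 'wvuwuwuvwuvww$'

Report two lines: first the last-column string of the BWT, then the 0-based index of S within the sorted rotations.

All 14 rotations (rotation i = S[i:]+S[:i]):
  rot[0] = wvuwuwuvwuvww$
  rot[1] = vuwuwuvwuvww$w
  rot[2] = uwuwuvwuvww$wv
  rot[3] = wuwuvwuvww$wvu
  rot[4] = uwuvwuvww$wvuw
  rot[5] = wuvwuvww$wvuwu
  rot[6] = uvwuvww$wvuwuw
  rot[7] = vwuvww$wvuwuwu
  rot[8] = wuvww$wvuwuwuv
  rot[9] = uvww$wvuwuwuvw
  rot[10] = vww$wvuwuwuvwu
  rot[11] = ww$wvuwuwuvwuv
  rot[12] = w$wvuwuwuvwuvw
  rot[13] = $wvuwuwuvwuvww
Sorted (with $ < everything):
  sorted[0] = $wvuwuwuvwuvww  (last char: 'w')
  sorted[1] = uvwuvww$wvuwuw  (last char: 'w')
  sorted[2] = uvww$wvuwuwuvw  (last char: 'w')
  sorted[3] = uwuvwuvww$wvuw  (last char: 'w')
  sorted[4] = uwuwuvwuvww$wv  (last char: 'v')
  sorted[5] = vuwuwuvwuvww$w  (last char: 'w')
  sorted[6] = vwuvww$wvuwuwu  (last char: 'u')
  sorted[7] = vww$wvuwuwuvwu  (last char: 'u')
  sorted[8] = w$wvuwuwuvwuvw  (last char: 'w')
  sorted[9] = wuvwuvww$wvuwu  (last char: 'u')
  sorted[10] = wuvww$wvuwuwuv  (last char: 'v')
  sorted[11] = wuwuvwuvww$wvu  (last char: 'u')
  sorted[12] = wvuwuwuvwuvww$  (last char: '$')
  sorted[13] = ww$wvuwuwuvwuv  (last char: 'v')
Last column: wwwwvwuuwuvu$v
Original string S is at sorted index 12

Answer: wwwwvwuuwuvu$v
12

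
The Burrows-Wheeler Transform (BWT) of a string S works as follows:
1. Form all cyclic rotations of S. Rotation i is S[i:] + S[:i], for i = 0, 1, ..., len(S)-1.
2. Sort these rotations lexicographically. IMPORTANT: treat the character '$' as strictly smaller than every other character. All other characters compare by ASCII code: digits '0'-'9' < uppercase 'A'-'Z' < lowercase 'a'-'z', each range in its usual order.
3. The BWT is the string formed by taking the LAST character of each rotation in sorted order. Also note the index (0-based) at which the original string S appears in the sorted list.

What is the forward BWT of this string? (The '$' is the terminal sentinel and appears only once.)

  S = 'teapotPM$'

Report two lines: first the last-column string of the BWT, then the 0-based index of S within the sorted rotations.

All 9 rotations (rotation i = S[i:]+S[:i]):
  rot[0] = teapotPM$
  rot[1] = eapotPM$t
  rot[2] = apotPM$te
  rot[3] = potPM$tea
  rot[4] = otPM$teap
  rot[5] = tPM$teapo
  rot[6] = PM$teapot
  rot[7] = M$teapotP
  rot[8] = $teapotPM
Sorted (with $ < everything):
  sorted[0] = $teapotPM  (last char: 'M')
  sorted[1] = M$teapotP  (last char: 'P')
  sorted[2] = PM$teapot  (last char: 't')
  sorted[3] = apotPM$te  (last char: 'e')
  sorted[4] = eapotPM$t  (last char: 't')
  sorted[5] = otPM$teap  (last char: 'p')
  sorted[6] = potPM$tea  (last char: 'a')
  sorted[7] = tPM$teapo  (last char: 'o')
  sorted[8] = teapotPM$  (last char: '$')
Last column: MPtetpao$
Original string S is at sorted index 8

Answer: MPtetpao$
8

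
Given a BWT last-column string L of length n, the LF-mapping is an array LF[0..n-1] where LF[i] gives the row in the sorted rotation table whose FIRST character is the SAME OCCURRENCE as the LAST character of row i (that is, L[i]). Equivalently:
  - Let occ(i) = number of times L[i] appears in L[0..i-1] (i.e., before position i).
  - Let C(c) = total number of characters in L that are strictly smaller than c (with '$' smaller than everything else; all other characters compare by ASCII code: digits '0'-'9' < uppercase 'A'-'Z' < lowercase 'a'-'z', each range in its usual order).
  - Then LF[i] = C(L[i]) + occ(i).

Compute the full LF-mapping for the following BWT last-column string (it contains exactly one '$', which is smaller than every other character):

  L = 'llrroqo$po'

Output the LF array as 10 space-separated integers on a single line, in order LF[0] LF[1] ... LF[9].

Answer: 1 2 8 9 3 7 4 0 6 5

Derivation:
Char counts: '$':1, 'l':2, 'o':3, 'p':1, 'q':1, 'r':2
C (first-col start): C('$')=0, C('l')=1, C('o')=3, C('p')=6, C('q')=7, C('r')=8
L[0]='l': occ=0, LF[0]=C('l')+0=1+0=1
L[1]='l': occ=1, LF[1]=C('l')+1=1+1=2
L[2]='r': occ=0, LF[2]=C('r')+0=8+0=8
L[3]='r': occ=1, LF[3]=C('r')+1=8+1=9
L[4]='o': occ=0, LF[4]=C('o')+0=3+0=3
L[5]='q': occ=0, LF[5]=C('q')+0=7+0=7
L[6]='o': occ=1, LF[6]=C('o')+1=3+1=4
L[7]='$': occ=0, LF[7]=C('$')+0=0+0=0
L[8]='p': occ=0, LF[8]=C('p')+0=6+0=6
L[9]='o': occ=2, LF[9]=C('o')+2=3+2=5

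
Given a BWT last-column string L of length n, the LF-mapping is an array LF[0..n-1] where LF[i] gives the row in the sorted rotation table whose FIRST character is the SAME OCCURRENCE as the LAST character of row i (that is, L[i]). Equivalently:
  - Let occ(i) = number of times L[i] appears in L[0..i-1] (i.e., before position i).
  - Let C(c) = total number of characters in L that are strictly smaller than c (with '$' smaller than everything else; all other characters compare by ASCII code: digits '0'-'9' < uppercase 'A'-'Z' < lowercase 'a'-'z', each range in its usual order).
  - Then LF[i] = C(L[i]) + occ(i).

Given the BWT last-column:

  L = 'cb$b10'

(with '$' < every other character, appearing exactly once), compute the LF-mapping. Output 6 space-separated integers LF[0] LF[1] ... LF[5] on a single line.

Char counts: '$':1, '0':1, '1':1, 'b':2, 'c':1
C (first-col start): C('$')=0, C('0')=1, C('1')=2, C('b')=3, C('c')=5
L[0]='c': occ=0, LF[0]=C('c')+0=5+0=5
L[1]='b': occ=0, LF[1]=C('b')+0=3+0=3
L[2]='$': occ=0, LF[2]=C('$')+0=0+0=0
L[3]='b': occ=1, LF[3]=C('b')+1=3+1=4
L[4]='1': occ=0, LF[4]=C('1')+0=2+0=2
L[5]='0': occ=0, LF[5]=C('0')+0=1+0=1

Answer: 5 3 0 4 2 1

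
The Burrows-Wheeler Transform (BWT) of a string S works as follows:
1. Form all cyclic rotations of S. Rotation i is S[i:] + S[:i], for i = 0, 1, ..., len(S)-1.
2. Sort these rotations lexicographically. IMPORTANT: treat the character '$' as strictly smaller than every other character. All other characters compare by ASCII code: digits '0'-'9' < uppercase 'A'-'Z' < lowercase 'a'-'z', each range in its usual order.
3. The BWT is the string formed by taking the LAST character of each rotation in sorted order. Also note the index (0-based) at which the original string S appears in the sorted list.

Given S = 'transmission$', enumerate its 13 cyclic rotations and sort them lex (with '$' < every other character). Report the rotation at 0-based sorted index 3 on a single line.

All 13 rotations (rotation i = S[i:]+S[:i]):
  rot[0] = transmission$
  rot[1] = ransmission$t
  rot[2] = ansmission$tr
  rot[3] = nsmission$tra
  rot[4] = smission$tran
  rot[5] = mission$trans
  rot[6] = ission$transm
  rot[7] = ssion$transmi
  rot[8] = sion$transmis
  rot[9] = ion$transmiss
  rot[10] = on$transmissi
  rot[11] = n$transmissio
  rot[12] = $transmission
Sorted (with $ < everything):
  sorted[0] = $transmission
  sorted[1] = ansmission$tr
  sorted[2] = ion$transmiss
  sorted[3] = ission$transm
  sorted[4] = mission$trans
  sorted[5] = n$transmissio
  sorted[6] = nsmission$tra
  sorted[7] = on$transmissi
  sorted[8] = ransmission$t
  sorted[9] = sion$transmis
  sorted[10] = smission$tran
  sorted[11] = ssion$transmi
  sorted[12] = transmission$
sorted[3] = ission$transm

Answer: ission$transm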